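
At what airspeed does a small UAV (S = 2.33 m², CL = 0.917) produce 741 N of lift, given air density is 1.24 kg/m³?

L = ½ρv²S·CL ⇒ v = √(2L/(ρ·S·CL))
v = √(2 × 741 / (1.24 × 2.33 × 0.917)) = √559.4 = 23.7 m/s

v = 23.7 m/s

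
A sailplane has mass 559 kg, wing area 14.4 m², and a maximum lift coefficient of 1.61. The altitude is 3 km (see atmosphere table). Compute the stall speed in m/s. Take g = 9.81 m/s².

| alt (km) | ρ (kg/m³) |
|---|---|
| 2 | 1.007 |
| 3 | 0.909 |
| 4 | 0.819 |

At 3 km, from the table: ρ = 0.909 kg/m³.
Weight W = mg = 559 × 9.81 = 5484 N.
V_stall = √(2W/(ρ·S·CL,max)) = √(2 × 5484 / (0.909 × 14.4 × 1.61))
V_stall = √520.4 = 22.8 m/s

V_stall = 22.8 m/s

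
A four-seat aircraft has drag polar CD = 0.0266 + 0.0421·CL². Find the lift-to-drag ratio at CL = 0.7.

CD = 0.0266 + 0.0421 × 0.7² = 0.04723
L/D = CL/CD = 0.7 / 0.04723 = 14.8

L/D = 14.8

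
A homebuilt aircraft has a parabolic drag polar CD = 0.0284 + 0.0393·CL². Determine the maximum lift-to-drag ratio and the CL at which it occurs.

For CD = CD0 + K·CL², (L/D)max occurs at CL* = √(CD0/K) and equals 1/(2√(K·CD0)).
(L/D)max = 1/(2√(0.0393 × 0.0284)) = 1/(2 × 0.03341) = 15
CL* = √(0.0284/0.0393) = 0.85

(L/D)max = 15, at CL = 0.85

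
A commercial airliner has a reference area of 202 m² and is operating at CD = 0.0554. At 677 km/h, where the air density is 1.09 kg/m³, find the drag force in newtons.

D = 2.16×10^5 N

Convert speed: v = 677 km/h ÷ 3.6 = 188.1 m/s.
Dynamic pressure q = ½ρv² = ½ × 1.09 × 188.1² = 19270 Pa.
D = q·S·CD = 19270 × 202 × 0.0554 = 2.16×10^5 N ≈ 216 kN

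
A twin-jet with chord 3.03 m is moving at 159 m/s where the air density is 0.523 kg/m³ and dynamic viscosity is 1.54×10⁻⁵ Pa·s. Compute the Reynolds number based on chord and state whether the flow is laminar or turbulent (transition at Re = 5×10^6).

Re = ρ·v·c/μ = 0.523 × 159 × 3.03 / (1.54×10⁻⁵) = 1.64×10^7
Since 1.64×10^7 > 5×10^6, the flow is turbulent.

Re = 1.64×10^7 (turbulent)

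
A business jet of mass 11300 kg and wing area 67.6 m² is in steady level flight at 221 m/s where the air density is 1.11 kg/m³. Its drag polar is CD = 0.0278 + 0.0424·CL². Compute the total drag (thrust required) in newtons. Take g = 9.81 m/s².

D = 51200 N

In steady level flight, lift balances weight: W = mg = 11300 × 9.81 = 1.1085×10^5 N.
q = ½ρv² = ½ × 1.11 × 221² = 27110 Pa.
CL = 2W/(ρv²S) = 2×1.1085×10^5/(1.11×221²×67.6) = 0.0605.
CD = 0.0278 + 0.0424 × 0.0605² = 0.02796.
D = q·S·CD = 27110 × 67.6 × 0.02796 = 51230 N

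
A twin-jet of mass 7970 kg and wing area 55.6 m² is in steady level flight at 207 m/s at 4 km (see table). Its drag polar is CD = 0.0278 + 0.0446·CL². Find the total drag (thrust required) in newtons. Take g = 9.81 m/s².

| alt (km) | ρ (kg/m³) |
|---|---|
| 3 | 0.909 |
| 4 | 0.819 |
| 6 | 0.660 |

At 4 km, from the table: ρ = 0.819 kg/m³.
Weight W = mg = 7970 × 9.81 = 78186 N; in level flight L = W.
q = ½ρv² = ½ × 0.819 × 207² = 17550 Pa.
CL = 2W/(ρv²S) = 2×78186/(0.819×207²×55.6) = 0.08014.
CD = 0.0278 + 0.0446 × 0.08014² = 0.02809.
D = q·S·CD = 17550 × 55.6 × 0.02809 = 27400 N

D = 27400 N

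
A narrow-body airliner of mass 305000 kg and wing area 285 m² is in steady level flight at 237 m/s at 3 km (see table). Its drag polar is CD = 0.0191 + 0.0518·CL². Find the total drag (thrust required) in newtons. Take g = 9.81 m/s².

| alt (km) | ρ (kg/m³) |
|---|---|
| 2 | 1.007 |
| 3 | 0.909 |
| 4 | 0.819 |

D = 2.03×10^5 N

At 3 km, from the table: ρ = 0.909 kg/m³.
In steady level flight, lift balances weight: W = mg = 305000 × 9.81 = 2.992×10^6 N.
Dynamic pressure q = 0.5 × 0.909 × 237² = 25530 Pa.
Required CL = L/(qS) = 2.992×10^6/(25530·285) = 0.4112.
CD = 0.0191 + 0.0518 × 0.4112² = 0.02786.
D = q·S·CD = 25530 × 285 × 0.02786 = 2.027×10^5 N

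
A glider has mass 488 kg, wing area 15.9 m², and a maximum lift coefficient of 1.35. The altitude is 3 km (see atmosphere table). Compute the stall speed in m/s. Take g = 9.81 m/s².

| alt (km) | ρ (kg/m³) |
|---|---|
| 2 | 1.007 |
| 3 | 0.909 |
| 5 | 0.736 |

V_stall = 22.2 m/s

At 3 km, from the table: ρ = 0.909 kg/m³.
Weight W = mg = 488 × 9.81 = 4787 N.
V_stall = √(2W/(ρ·S·CL,max)) = √(2 × 4787 / (0.909 × 15.9 × 1.35))
V_stall = √490.7 = 22.2 m/s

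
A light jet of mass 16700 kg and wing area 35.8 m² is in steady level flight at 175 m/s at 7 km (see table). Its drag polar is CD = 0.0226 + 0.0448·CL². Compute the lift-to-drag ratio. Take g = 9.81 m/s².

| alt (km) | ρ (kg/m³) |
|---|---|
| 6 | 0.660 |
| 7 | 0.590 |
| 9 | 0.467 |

L/D = 14.9

At 7 km, from the table: ρ = 0.590 kg/m³.
Level flight ⇒ L = W = m·g = 16700 × 9.81 = 1.6383×10^5 N.
Dynamic pressure q = 0.5 × 0.59 × 175² = 9034 Pa.
Required CL = L/(qS) = 1.6383×10^5/(9034·35.8) = 0.5065.
CD = 0.0226 + 0.0448 × 0.5065² = 0.03409.
L/D = CL/CD = 0.5065 / 0.03409 = 14.9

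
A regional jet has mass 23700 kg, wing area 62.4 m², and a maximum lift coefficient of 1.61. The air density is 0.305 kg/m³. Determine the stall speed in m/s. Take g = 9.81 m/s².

V_stall = 123 m/s

Weight W = mg = 23700 × 9.81 = 2.325×10^5 N.
From L = ½ρV²S·CL,max = W: V_stall = √(2W/(ρSCL,max)) = √(2·2.325×10^5/(0.305·62.4·1.61))
V_stall = √15180 = 123 m/s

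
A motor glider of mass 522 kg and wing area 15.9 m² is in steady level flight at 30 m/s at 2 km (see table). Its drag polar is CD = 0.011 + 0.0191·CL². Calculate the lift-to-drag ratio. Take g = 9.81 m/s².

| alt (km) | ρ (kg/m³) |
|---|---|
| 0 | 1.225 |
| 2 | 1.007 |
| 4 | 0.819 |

L/D = 34.4

At 2 km, from the table: ρ = 1.007 kg/m³.
In steady level flight, lift balances weight: W = mg = 522 × 9.81 = 5120.8 N.
Dynamic pressure q = 0.5 × 1.007 × 30² = 453.1 Pa.
CL = 2W/(ρv²S) = 2×5120.8/(1.007×30²×15.9) = 0.7107.
CD = 0.011 + 0.0191 × 0.7107² = 0.02065.
L/D = CL/CD = 0.7107 / 0.02065 = 34.4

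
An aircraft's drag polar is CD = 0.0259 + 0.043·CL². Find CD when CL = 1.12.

CD = 0.0798

CD = 0.0259 + 0.043 × 1.12² = 0.0259 + 0.05394 = 0.0798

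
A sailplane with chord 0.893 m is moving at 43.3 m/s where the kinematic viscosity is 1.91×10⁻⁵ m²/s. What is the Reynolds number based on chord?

Re = 2.02×10^6

Re = v·c/ν = 43.3 × 0.893 / (1.91×10⁻⁵) = 2.02×10^6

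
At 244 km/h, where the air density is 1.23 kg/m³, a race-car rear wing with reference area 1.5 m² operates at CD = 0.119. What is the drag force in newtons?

Convert speed: v = 244 km/h ÷ 3.6 = 67.78 m/s.
Dynamic pressure q = ½ρv² = ½ × 1.23 × 67.78² = 2825 Pa.
D = q·S·CD = 2825 × 1.5 × 0.119 = 504 N

D = 504 N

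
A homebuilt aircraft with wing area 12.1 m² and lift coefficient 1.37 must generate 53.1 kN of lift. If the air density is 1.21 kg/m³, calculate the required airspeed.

v = 72.8 m/s

L = ½ρv²S·CL ⇒ v = √(2L/(ρ·S·CL))
v = √(2 × 53100 / (1.21 × 12.1 × 1.37)) = √5295 = 72.8 m/s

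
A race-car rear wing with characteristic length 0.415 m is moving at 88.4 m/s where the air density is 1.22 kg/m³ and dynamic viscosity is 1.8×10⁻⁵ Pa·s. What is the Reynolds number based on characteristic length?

Re = 2.49×10^6

Re = ρ·v·c/μ = 1.22 × 88.4 × 0.415 / (1.8×10⁻⁵) = 2.49×10^6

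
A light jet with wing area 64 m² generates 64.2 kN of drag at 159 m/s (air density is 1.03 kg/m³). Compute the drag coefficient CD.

CD = 0.077

From D = ½ρv²S·CD, rearranging gives CD = 2D/(ρv²S).
CD = 2 × 64200 / (1.03 × 159² × 64) = 0.077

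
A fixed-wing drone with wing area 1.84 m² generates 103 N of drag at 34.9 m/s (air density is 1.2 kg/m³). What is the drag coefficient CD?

From D = ½ρv²S·CD, rearranging gives CD = 2D/(ρv²S).
CD = 2 × 103 / (1.2 × 34.9² × 1.84) = 0.0766

CD = 0.0766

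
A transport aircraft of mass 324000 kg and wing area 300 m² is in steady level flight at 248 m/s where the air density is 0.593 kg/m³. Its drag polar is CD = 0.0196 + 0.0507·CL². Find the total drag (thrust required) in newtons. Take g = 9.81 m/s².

Weight W = mg = 324000 × 9.81 = 3.1784×10^6 N; in level flight L = W.
q = ½ρv² = ½ × 0.593 × 248² = 18240 Pa.
CL = 2W/(ρv²S) = 2×3.1784×10^6/(0.593×248²×300) = 0.581.
CD = 0.0196 + 0.0507 × 0.581² = 0.03671.
D = q·S·CD = 18240 × 300 × 0.03671 = 2.009×10^5 N

D = 2.01×10^5 N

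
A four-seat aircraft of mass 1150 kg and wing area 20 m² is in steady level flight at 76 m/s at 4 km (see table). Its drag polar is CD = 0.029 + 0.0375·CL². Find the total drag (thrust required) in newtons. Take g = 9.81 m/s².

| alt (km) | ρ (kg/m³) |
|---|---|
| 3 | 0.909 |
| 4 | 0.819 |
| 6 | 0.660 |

At 4 km, from the table: ρ = 0.819 kg/m³.
Level flight ⇒ L = W = m·g = 1150 × 9.81 = 11282 N.
q = ½ρv² = ½ × 0.819 × 76² = 2365 Pa.
CL = W/(q·S) = 11282 / (2365 × 20) = 0.2385.
CD = 0.029 + 0.0375 × 0.2385² = 0.03113.
D = q·S·CD = 2365 × 20 × 0.03113 = 1473 N

D = 1470 N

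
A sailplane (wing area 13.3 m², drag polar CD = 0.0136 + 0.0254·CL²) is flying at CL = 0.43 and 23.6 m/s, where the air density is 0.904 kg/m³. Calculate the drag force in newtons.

D = 61.3 N

CD = 0.0136 + 0.0254 × 0.43² = 0.0183
D = ½ρv²S·CD = ½ × 0.904 × 23.6² × 13.3 × 0.0183 = 61.3 N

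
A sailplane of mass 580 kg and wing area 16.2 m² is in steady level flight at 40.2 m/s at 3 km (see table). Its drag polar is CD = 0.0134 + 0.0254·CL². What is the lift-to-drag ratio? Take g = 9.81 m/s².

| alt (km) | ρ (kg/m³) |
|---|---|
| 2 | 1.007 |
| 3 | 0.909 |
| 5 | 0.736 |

At 3 km, from the table: ρ = 0.909 kg/m³.
In steady level flight, lift balances weight: W = mg = 580 × 9.81 = 5689.8 N.
Dynamic pressure q = 0.5 × 0.909 × 40.2² = 734.5 Pa.
CL = W/(q·S) = 5689.8 / (734.5 × 16.2) = 0.4782.
CD = 0.0134 + 0.0254 × 0.4782² = 0.01921.
L/D = CL/CD = 0.4782 / 0.01921 = 24.9

L/D = 24.9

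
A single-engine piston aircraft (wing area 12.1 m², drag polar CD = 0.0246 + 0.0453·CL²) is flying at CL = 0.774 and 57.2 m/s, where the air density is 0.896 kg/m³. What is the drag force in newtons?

CD = 0.0246 + 0.0453 × 0.774² = 0.05174
D = ½ρv²S·CD = ½ × 0.896 × 57.2² × 12.1 × 0.05174 = 918 N

D = 918 N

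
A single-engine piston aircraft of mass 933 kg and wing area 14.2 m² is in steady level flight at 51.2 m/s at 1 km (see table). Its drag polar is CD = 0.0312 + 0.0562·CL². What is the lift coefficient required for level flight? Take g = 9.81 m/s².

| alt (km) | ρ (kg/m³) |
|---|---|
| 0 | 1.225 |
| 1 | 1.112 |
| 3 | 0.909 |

CL = 0.442

At 1 km, from the table: ρ = 1.112 kg/m³.
Level flight ⇒ L = W = m·g = 933 × 9.81 = 9152.7 N.
q = ½ρv² = ½ × 1.112 × 51.2² = 1458 Pa.
CL = 2W/(ρv²S) = 2×9152.7/(1.112×51.2²×14.2) = 0.4422.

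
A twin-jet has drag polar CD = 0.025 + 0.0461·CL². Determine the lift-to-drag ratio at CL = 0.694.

L/D = 14.7

CD = 0.025 + 0.0461 × 0.694² = 0.0472
L/D = CL/CD = 0.694 / 0.0472 = 14.7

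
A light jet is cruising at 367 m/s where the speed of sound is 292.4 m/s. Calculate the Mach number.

M = 1.26

M = v/a = 367 / 292.4 = 1.26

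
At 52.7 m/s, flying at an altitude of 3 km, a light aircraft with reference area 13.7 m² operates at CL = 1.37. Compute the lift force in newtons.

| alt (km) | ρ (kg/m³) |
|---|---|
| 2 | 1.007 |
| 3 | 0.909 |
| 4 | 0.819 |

L = 23700 N

At 3 km, from the table: ρ = 0.909 kg/m³.
Dynamic pressure q = ½ρv² = ½ × 0.909 × 52.7² = 1262 Pa.
L = q·S·CL = 1262 × 13.7 × 1.37 = 23700 N ≈ 23.7 kN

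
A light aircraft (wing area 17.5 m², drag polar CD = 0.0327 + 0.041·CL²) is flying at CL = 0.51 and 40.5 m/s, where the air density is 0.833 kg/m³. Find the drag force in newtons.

D = 518 N

CD = 0.0327 + 0.041 × 0.51² = 0.04336
D = ½ρv²S·CD = ½ × 0.833 × 40.5² × 17.5 × 0.04336 = 518 N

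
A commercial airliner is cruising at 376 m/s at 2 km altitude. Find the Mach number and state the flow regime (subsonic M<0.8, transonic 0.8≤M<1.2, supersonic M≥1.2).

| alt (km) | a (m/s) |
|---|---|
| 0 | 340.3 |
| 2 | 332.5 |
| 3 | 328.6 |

At 2 km, from the table: a = 332.5 m/s.
M = v/a = 376 / 332.5 = 1.13
M = 1.13 → transonic.

M = 1.13 (transonic)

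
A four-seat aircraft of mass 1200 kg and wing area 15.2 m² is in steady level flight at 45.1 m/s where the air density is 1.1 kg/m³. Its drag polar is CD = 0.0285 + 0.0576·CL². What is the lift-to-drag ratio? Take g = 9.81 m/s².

Level flight ⇒ L = W = m·g = 1200 × 9.81 = 11772 N.
q = ½ρv² = ½ × 1.1 × 45.1² = 1119 Pa.
CL = W/(q·S) = 11772 / (1119 × 15.2) = 0.6923.
CD = 0.0285 + 0.0576 × 0.6923² = 0.05611.
L/D = CL/CD = 0.6923 / 0.05611 = 12.3

L/D = 12.3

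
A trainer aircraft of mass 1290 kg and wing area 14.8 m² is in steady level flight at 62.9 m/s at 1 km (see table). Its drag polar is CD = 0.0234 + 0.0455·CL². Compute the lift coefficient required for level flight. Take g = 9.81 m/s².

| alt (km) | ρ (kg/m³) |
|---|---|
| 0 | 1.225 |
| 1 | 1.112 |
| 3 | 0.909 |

CL = 0.389

At 1 km, from the table: ρ = 1.112 kg/m³.
In steady level flight, lift balances weight: W = mg = 1290 × 9.81 = 12655 N.
Dynamic pressure q = 0.5 × 1.112 × 62.9² = 2200 Pa.
CL = 2W/(ρv²S) = 2×12655/(1.112×62.9²×14.8) = 0.3887.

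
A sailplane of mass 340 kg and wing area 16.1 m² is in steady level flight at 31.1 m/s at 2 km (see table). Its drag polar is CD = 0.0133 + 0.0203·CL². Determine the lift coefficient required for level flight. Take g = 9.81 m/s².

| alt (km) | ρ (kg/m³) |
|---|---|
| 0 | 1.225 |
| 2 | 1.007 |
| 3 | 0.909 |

CL = 0.425

At 2 km, from the table: ρ = 1.007 kg/m³.
Level flight ⇒ L = W = m·g = 340 × 9.81 = 3335.4 N.
q = ½ρv² = ½ × 1.007 × 31.1² = 487 Pa.
CL = 2W/(ρv²S) = 2×3335.4/(1.007×31.1²×16.1) = 0.4254.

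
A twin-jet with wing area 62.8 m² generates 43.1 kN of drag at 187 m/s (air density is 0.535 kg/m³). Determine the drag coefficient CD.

From D = ½ρv²S·CD, rearranging gives CD = 2D/(ρv²S).
CD = 2 × 43100 / (0.535 × 187² × 62.8) = 0.0734

CD = 0.0734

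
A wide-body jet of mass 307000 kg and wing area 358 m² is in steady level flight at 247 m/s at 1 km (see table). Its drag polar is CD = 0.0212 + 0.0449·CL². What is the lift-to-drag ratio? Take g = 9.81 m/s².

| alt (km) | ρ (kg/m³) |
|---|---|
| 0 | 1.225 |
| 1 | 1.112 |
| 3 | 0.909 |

At 1 km, from the table: ρ = 1.112 kg/m³.
In steady level flight, lift balances weight: W = mg = 307000 × 9.81 = 3.0117×10^6 N.
Dynamic pressure q = 0.5 × 1.112 × 247² = 33920 Pa.
CL = 2W/(ρv²S) = 2×3.0117×10^6/(1.112×247²×358) = 0.248.
CD = 0.0212 + 0.0449 × 0.248² = 0.02396.
L/D = CL/CD = 0.248 / 0.02396 = 10.3

L/D = 10.3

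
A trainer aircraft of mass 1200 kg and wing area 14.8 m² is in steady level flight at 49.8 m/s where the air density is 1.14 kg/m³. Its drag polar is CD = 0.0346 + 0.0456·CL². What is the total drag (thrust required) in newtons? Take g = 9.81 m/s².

D = 1030 N

Level flight ⇒ L = W = m·g = 1200 × 9.81 = 11772 N.
Dynamic pressure q = 0.5 × 1.14 × 49.8² = 1414 Pa.
CL = W/(q·S) = 11772 / (1414 × 14.8) = 0.5627.
CD = 0.0346 + 0.0456 × 0.5627² = 0.04904.
D = q·S·CD = 1414 × 14.8 × 0.04904 = 1026 N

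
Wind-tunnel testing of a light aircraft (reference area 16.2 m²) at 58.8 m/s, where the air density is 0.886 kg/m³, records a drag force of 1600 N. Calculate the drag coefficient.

From D = ½ρv²S·CD, rearranging gives CD = 2D/(ρv²S).
CD = 2 × 1600 / (0.886 × 58.8² × 16.2) = 0.0645

CD = 0.0645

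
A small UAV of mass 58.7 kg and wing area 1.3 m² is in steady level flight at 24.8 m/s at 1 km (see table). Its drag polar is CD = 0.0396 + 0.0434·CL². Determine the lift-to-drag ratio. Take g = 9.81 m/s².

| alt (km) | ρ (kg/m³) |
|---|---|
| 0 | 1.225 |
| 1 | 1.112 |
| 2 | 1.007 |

L/D = 11.5

At 1 km, from the table: ρ = 1.112 kg/m³.
Level flight ⇒ L = W = m·g = 58.7 × 9.81 = 575.85 N.
q = ½ρv² = ½ × 1.112 × 24.8² = 342 Pa.
CL = 2W/(ρv²S) = 2×575.85/(1.112×24.8²×1.3) = 1.295.
CD = 0.0396 + 0.0434 × 1.295² = 0.1124.
L/D = CL/CD = 1.295 / 0.1124 = 11.5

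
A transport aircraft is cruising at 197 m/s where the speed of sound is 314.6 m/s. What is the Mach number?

M = 0.626

M = v/a = 197 / 314.6 = 0.626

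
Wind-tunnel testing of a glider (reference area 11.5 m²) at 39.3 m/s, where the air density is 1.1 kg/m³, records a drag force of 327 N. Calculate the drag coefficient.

From D = ½ρv²S·CD, rearranging gives CD = 2D/(ρv²S).
CD = 2 × 327 / (1.1 × 39.3² × 11.5) = 0.0335

CD = 0.0335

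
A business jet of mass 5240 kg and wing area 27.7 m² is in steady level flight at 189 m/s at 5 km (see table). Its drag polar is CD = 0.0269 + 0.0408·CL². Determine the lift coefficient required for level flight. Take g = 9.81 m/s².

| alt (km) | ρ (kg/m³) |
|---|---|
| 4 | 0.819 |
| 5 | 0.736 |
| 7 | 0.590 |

At 5 km, from the table: ρ = 0.736 kg/m³.
In steady level flight, lift balances weight: W = mg = 5240 × 9.81 = 51404 N.
Dynamic pressure q = 0.5 × 0.736 × 189² = 13150 Pa.
CL = 2W/(ρv²S) = 2×51404/(0.736×189²×27.7) = 0.1412.

CL = 0.141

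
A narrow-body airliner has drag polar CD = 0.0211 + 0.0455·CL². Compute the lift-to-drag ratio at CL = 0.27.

CD = 0.0211 + 0.0455 × 0.27² = 0.02442
L/D = CL/CD = 0.27 / 0.02442 = 11.1

L/D = 11.1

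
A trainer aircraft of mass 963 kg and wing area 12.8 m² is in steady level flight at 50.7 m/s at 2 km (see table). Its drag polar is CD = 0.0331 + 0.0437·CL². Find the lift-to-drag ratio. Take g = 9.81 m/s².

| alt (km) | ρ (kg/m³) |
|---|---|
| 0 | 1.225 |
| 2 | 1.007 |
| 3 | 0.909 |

L/D = 12.1

At 2 km, from the table: ρ = 1.007 kg/m³.
In steady level flight, lift balances weight: W = mg = 963 × 9.81 = 9447 N.
Dynamic pressure q = 0.5 × 1.007 × 50.7² = 1294 Pa.
Required CL = L/(qS) = 9447/(1294·12.8) = 0.5703.
CD = 0.0331 + 0.0437 × 0.5703² = 0.04731.
L/D = CL/CD = 0.5703 / 0.04731 = 12.1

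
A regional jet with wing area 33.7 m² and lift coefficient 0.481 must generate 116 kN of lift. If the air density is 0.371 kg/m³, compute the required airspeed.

L = ½ρv²S·CL ⇒ v = √(2L/(ρ·S·CL))
v = √(2 × 1.16×10^5 / (0.371 × 33.7 × 0.481)) = √38580 = 196 m/s

v = 196 m/s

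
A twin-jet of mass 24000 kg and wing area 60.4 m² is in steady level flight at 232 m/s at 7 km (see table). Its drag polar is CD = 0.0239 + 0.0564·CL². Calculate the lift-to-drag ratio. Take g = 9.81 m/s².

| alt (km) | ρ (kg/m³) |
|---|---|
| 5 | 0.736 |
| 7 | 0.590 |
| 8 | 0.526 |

L/D = 8.99

At 7 km, from the table: ρ = 0.590 kg/m³.
Level flight ⇒ L = W = m·g = 24000 × 9.81 = 2.3544×10^5 N.
Dynamic pressure q = 0.5 × 0.59 × 232² = 15880 Pa.
CL = W/(q·S) = 2.3544×10^5 / (15880 × 60.4) = 0.2455.
CD = 0.0239 + 0.0564 × 0.2455² = 0.0273.
L/D = CL/CD = 0.2455 / 0.0273 = 8.99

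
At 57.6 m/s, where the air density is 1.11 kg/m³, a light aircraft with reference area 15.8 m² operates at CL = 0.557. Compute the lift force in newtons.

L = ½ρv²S·CL = ½ × 1.11 × 57.6² × 15.8 × 0.557 = 16200 N ≈ 16.2 kN

L = 16200 N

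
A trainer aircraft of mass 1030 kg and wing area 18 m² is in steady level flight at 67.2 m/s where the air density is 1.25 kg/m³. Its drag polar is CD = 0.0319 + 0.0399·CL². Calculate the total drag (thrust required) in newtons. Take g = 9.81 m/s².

D = 1700 N

Level flight ⇒ L = W = m·g = 1030 × 9.81 = 10104 N.
q = ½ρv² = ½ × 1.25 × 67.2² = 2822 Pa.
Required CL = L/(qS) = 10104/(2822·18) = 0.1989.
CD = 0.0319 + 0.0399 × 0.1989² = 0.03348.
D = q·S·CD = 2822 × 18 × 0.03348 = 1701 N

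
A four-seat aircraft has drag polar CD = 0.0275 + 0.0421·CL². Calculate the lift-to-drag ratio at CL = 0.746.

L/D = 14.6

CD = 0.0275 + 0.0421 × 0.746² = 0.05093
L/D = CL/CD = 0.746 / 0.05093 = 14.6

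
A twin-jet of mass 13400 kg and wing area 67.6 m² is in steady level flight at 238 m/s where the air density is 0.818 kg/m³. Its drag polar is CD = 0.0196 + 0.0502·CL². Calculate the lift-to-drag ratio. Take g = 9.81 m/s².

In steady level flight, lift balances weight: W = mg = 13400 × 9.81 = 1.3145×10^5 N.
Dynamic pressure q = 0.5 × 0.818 × 238² = 23170 Pa.
CL = 2W/(ρv²S) = 2×1.3145×10^5/(0.818×238²×67.6) = 0.08394.
CD = 0.0196 + 0.0502 × 0.08394² = 0.01995.
L/D = CL/CD = 0.08394 / 0.01995 = 4.21

L/D = 4.21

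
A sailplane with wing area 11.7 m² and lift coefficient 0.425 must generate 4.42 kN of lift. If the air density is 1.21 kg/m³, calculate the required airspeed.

v = 38.3 m/s

L = ½ρv²S·CL ⇒ v = √(2L/(ρ·S·CL))
v = √(2 × 4420 / (1.21 × 11.7 × 0.425)) = √1469 = 38.3 m/s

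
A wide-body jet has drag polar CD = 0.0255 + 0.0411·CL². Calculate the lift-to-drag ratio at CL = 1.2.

L/D = 14.2

CD = 0.0255 + 0.0411 × 1.2² = 0.08468
L/D = CL/CD = 1.2 / 0.08468 = 14.2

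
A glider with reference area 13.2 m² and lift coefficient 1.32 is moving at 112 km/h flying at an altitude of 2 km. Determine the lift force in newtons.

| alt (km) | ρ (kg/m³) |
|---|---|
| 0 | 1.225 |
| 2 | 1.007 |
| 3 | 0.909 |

L = 8490 N

At 2 km, from the table: ρ = 1.007 kg/m³.
Convert speed: v = 112 km/h ÷ 3.6 = 31.11 m/s.
L = ½ρv²S·CL = ½ × 1.007 × 31.11² × 13.2 × 1.32 = 8490 N ≈ 8.49 kN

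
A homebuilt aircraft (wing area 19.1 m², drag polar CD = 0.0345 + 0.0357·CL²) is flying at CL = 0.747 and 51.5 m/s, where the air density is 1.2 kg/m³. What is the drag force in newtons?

D = 1650 N

CD = 0.0345 + 0.0357 × 0.747² = 0.05442
D = ½ρv²S·CD = ½ × 1.2 × 51.5² × 19.1 × 0.05442 = 1650 N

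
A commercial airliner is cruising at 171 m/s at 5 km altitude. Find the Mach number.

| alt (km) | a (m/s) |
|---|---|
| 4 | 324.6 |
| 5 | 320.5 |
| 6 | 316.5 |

M = 0.534

At 5 km, from the table: a = 320.5 m/s.
M = v/a = 171 / 320.5 = 0.534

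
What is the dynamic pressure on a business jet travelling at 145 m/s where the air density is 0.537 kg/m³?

q = ½ρv² = ½ × 0.537 × 145² = 5650 Pa

q = 5650 Pa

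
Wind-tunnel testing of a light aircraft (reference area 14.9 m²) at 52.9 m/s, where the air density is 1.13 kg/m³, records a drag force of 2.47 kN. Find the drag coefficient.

From D = ½ρv²S·CD, rearranging gives CD = 2D/(ρv²S).
CD = 2 × 2470 / (1.13 × 52.9² × 14.9) = 0.105

CD = 0.105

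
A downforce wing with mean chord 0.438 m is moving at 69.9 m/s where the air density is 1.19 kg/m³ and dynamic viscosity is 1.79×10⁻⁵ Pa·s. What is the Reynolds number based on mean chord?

Re = 2.04×10^6

Re = ρ·v·c/μ = 1.19 × 69.9 × 0.438 / (1.79×10⁻⁵) = 2.04×10^6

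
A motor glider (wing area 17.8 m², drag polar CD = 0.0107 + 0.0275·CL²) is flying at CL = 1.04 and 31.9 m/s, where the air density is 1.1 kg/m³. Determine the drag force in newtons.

D = 403 N

CD = 0.0107 + 0.0275 × 1.04² = 0.04044
D = ½ρv²S·CD = ½ × 1.1 × 31.9² × 17.8 × 0.04044 = 403 N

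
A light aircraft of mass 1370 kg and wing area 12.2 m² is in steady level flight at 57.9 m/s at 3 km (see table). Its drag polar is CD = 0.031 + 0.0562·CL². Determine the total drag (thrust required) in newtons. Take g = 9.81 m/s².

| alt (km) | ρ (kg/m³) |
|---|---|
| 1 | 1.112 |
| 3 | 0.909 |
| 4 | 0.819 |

At 3 km, from the table: ρ = 0.909 kg/m³.
Level flight ⇒ L = W = m·g = 1370 × 9.81 = 13440 N.
Dynamic pressure q = 0.5 × 0.909 × 57.9² = 1524 Pa.
CL = 2W/(ρv²S) = 2×13440/(0.909×57.9²×12.2) = 0.723.
CD = 0.031 + 0.0562 × 0.723² = 0.06038.
D = q·S·CD = 1524 × 12.2 × 0.06038 = 1122 N

D = 1120 N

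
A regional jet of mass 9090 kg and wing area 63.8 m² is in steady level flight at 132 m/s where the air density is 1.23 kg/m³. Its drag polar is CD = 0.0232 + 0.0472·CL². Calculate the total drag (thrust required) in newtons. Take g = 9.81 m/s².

D = 16400 N

In steady level flight, lift balances weight: W = mg = 9090 × 9.81 = 89173 N.
q = ½ρv² = ½ × 1.23 × 132² = 10720 Pa.
Required CL = L/(qS) = 89173/(10720·63.8) = 0.1304.
CD = 0.0232 + 0.0472 × 0.1304² = 0.024.
D = q·S·CD = 10720 × 63.8 × 0.024 = 16410 N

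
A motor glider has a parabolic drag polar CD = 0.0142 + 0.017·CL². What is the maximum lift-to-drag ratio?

For CD = CD0 + K·CL², (L/D)max occurs at CL* = √(CD0/K) and equals 1/(2√(K·CD0)).
(L/D)max = 1/(2√(0.017 × 0.0142)) = 1/(2 × 0.01554) = 32.2

(L/D)max = 32.2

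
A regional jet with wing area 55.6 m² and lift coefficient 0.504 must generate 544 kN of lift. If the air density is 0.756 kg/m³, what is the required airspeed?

L = ½ρv²S·CL ⇒ v = √(2L/(ρ·S·CL))
v = √(2 × 5.44×10^5 / (0.756 × 55.6 × 0.504)) = √51360 = 227 m/s

v = 227 m/s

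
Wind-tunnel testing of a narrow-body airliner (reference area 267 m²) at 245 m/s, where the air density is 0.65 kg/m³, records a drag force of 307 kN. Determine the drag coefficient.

From D = ½ρv²S·CD, rearranging gives CD = 2D/(ρv²S).
CD = 2 × 3.07×10^5 / (0.65 × 245² × 267) = 0.0589

CD = 0.0589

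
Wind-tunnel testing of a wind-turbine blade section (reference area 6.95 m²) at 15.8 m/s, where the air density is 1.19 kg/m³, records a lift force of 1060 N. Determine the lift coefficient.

CL = 1.03

From L = ½ρv²S·CL, rearranging gives CL = 2L/(ρv²S).
CL = 2 × 1060 / (1.19 × 15.8² × 6.95) = 1.03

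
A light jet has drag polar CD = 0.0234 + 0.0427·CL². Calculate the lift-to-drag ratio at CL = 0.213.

L/D = 8.41

CD = 0.0234 + 0.0427 × 0.213² = 0.02534
L/D = CL/CD = 0.213 / 0.02534 = 8.41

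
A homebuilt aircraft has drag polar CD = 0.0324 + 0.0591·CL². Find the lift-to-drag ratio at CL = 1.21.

CD = 0.0324 + 0.0591 × 1.21² = 0.1189
L/D = CL/CD = 1.21 / 0.1189 = 10.2

L/D = 10.2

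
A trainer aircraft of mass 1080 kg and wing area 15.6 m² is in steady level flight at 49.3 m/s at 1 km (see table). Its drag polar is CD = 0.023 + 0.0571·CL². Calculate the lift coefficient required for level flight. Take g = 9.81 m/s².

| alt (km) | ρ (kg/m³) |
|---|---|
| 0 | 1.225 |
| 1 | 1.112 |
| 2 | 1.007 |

CL = 0.503

At 1 km, from the table: ρ = 1.112 kg/m³.
Level flight ⇒ L = W = m·g = 1080 × 9.81 = 10595 N.
q = ½ρv² = ½ × 1.112 × 49.3² = 1351 Pa.
CL = W/(q·S) = 10595 / (1351 × 15.6) = 0.5026.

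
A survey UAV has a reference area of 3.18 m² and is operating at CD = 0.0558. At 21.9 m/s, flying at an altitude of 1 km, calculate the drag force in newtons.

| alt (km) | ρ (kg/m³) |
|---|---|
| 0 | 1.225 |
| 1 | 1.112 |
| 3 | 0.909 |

At 1 km, from the table: ρ = 1.112 kg/m³.
Dynamic pressure q = ½ρv² = ½ × 1.112 × 21.9² = 266.7 Pa.
D = q·S·CD = 266.7 × 3.18 × 0.0558 = 47.3 N

D = 47.3 N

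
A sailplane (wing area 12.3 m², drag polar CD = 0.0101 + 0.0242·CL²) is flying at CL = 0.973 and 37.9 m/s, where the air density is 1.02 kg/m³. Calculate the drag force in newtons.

CD = 0.0101 + 0.0242 × 0.973² = 0.03301
D = ½ρv²S·CD = ½ × 1.02 × 37.9² × 12.3 × 0.03301 = 297 N

D = 297 N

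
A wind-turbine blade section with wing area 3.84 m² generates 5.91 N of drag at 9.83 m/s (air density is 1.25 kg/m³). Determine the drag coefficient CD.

CD = 0.0255

From D = ½ρv²S·CD, rearranging gives CD = 2D/(ρv²S).
CD = 2 × 5.91 / (1.25 × 9.83² × 3.84) = 0.0255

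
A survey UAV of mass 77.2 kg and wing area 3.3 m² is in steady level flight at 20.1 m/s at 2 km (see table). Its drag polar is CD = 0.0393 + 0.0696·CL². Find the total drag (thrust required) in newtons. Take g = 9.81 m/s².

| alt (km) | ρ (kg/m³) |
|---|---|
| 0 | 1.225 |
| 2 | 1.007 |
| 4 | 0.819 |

D = 85.8 N

At 2 km, from the table: ρ = 1.007 kg/m³.
Weight W = mg = 77.2 × 9.81 = 757.33 N; in level flight L = W.
Dynamic pressure q = 0.5 × 1.007 × 20.1² = 203.4 Pa.
CL = 2W/(ρv²S) = 2×757.33/(1.007×20.1²×3.3) = 1.128.
CD = 0.0393 + 0.0696 × 1.128² = 0.1279.
D = q·S·CD = 203.4 × 3.3 × 0.1279 = 85.85 N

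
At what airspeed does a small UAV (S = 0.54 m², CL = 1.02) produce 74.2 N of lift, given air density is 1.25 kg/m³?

v = 14.7 m/s

L = ½ρv²S·CL ⇒ v = √(2L/(ρ·S·CL))
v = √(2 × 74.2 / (1.25 × 0.54 × 1.02)) = √215.5 = 14.7 m/s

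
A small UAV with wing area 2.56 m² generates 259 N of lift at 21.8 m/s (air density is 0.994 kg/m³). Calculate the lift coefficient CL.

CL = 0.428

From L = ½ρv²S·CL, rearranging gives CL = 2L/(ρv²S).
CL = 2 × 259 / (0.994 × 21.8² × 2.56) = 0.428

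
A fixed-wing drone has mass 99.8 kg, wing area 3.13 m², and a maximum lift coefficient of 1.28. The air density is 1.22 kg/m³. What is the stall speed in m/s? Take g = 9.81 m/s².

Weight W = mg = 99.8 × 9.81 = 979 N.
From L = ½ρV²S·CL,max = W: V_stall = √(2W/(ρSCL,max)) = √(2·979/(1.22·3.13·1.28))
V_stall = √400.6 = 20 m/s

V_stall = 20 m/s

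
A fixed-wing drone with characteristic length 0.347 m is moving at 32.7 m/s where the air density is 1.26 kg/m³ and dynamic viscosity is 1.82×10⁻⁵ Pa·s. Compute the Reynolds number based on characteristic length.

Re = 7.86×10^5

Re = ρ·v·c/μ = 1.26 × 32.7 × 0.347 / (1.82×10⁻⁵) = 7.86×10^5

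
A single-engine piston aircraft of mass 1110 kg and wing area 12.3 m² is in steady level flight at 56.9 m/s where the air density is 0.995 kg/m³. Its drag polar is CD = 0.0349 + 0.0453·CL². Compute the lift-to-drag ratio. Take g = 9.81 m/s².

Level flight ⇒ L = W = m·g = 1110 × 9.81 = 10889 N.
Dynamic pressure q = 0.5 × 0.995 × 56.9² = 1611 Pa.
CL = 2W/(ρv²S) = 2×10889/(0.995×56.9²×12.3) = 0.5496.
CD = 0.0349 + 0.0453 × 0.5496² = 0.04858.
L/D = CL/CD = 0.5496 / 0.04858 = 11.3

L/D = 11.3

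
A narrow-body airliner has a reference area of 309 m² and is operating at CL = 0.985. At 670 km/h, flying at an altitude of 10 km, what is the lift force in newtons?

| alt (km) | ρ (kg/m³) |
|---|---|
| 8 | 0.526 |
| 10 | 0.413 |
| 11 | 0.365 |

At 10 km, from the table: ρ = 0.413 kg/m³.
Convert speed: v = 670 km/h ÷ 3.6 = 186.1 m/s.
L = ½ρv²S·CL = ½ × 0.413 × 186.1² × 309 × 0.985 = 2.18×10^6 N ≈ 2180 kN

L = 2.18×10^6 N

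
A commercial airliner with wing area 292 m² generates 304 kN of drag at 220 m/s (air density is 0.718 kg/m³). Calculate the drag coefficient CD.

From D = ½ρv²S·CD, rearranging gives CD = 2D/(ρv²S).
CD = 2 × 3.04×10^5 / (0.718 × 220² × 292) = 0.0599

CD = 0.0599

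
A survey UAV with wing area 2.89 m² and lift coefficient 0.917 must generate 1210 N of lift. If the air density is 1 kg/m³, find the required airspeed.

v = 30.2 m/s

L = ½ρv²S·CL ⇒ v = √(2L/(ρ·S·CL))
v = √(2 × 1210 / (1 × 2.89 × 0.917)) = √913.2 = 30.2 m/s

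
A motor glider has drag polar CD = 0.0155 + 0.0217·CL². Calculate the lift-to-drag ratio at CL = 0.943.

CD = 0.0155 + 0.0217 × 0.943² = 0.0348
L/D = CL/CD = 0.943 / 0.0348 = 27.1

L/D = 27.1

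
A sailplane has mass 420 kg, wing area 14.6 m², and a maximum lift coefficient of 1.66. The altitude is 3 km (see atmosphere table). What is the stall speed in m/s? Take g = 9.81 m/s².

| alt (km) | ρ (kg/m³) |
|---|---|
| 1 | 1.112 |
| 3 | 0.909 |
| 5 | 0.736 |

V_stall = 19.3 m/s

At 3 km, from the table: ρ = 0.909 kg/m³.
Stall occurs when L = W at CL,max. W = mg = 420 × 9.81 = 4120 N.
V_stall = √(2W/(ρ·S·CL,max)) = √(2 × 4120 / (0.909 × 14.6 × 1.66))
V_stall = √374 = 19.3 m/s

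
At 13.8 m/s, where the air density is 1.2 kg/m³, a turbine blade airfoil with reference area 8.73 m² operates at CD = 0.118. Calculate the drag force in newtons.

D = 118 N

D = ½ρv²S·CD = ½ × 1.2 × 13.8² × 8.73 × 0.118 = 118 N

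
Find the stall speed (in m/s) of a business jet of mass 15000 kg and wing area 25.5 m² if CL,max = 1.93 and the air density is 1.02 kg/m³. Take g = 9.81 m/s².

V_stall = 76.6 m/s

At stall, lift equals weight: L = W = m·g = 15000 × 9.81 = 1.472×10^5 N.
V_stall = √(2W/(ρ·S·CL,max)) = √(2 × 1.472×10^5 / (1.02 × 25.5 × 1.93))
V_stall = √5863 = 76.6 m/s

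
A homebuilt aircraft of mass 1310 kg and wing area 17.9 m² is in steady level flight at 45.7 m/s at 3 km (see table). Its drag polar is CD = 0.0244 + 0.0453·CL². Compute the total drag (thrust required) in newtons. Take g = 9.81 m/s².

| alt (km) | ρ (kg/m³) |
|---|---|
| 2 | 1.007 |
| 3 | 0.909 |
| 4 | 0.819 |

D = 855 N

At 3 km, from the table: ρ = 0.909 kg/m³.
In steady level flight, lift balances weight: W = mg = 1310 × 9.81 = 12851 N.
Dynamic pressure q = 0.5 × 0.909 × 45.7² = 949.2 Pa.
CL = W/(q·S) = 12851 / (949.2 × 17.9) = 0.7563.
CD = 0.0244 + 0.0453 × 0.7563² = 0.05031.
D = q·S·CD = 949.2 × 17.9 × 0.05031 = 854.9 N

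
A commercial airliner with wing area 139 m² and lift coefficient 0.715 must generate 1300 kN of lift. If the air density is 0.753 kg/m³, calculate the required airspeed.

v = 186 m/s

L = ½ρv²S·CL ⇒ v = √(2L/(ρ·S·CL))
v = √(2 × 1.3×10^6 / (0.753 × 139 × 0.715)) = √34740 = 186 m/s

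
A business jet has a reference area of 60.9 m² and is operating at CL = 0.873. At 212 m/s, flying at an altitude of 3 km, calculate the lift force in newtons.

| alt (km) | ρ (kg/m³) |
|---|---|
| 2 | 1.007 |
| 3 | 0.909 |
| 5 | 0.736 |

L = 1.09×10^6 N

At 3 km, from the table: ρ = 0.909 kg/m³.
Dynamic pressure q = ½ρv² = ½ × 0.909 × 212² = 20430 Pa.
L = q·S·CL = 20430 × 60.9 × 0.873 = 1.09×10^6 N ≈ 1090 kN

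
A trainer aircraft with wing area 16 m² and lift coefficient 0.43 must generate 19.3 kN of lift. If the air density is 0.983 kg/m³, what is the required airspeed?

L = ½ρv²S·CL ⇒ v = √(2L/(ρ·S·CL))
v = √(2 × 19300 / (0.983 × 16 × 0.43)) = √5707 = 75.5 m/s

v = 75.5 m/s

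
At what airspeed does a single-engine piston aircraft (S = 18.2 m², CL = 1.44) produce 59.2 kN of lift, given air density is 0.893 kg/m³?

v = 71.1 m/s

L = ½ρv²S·CL ⇒ v = √(2L/(ρ·S·CL))
v = √(2 × 59200 / (0.893 × 18.2 × 1.44)) = √5059 = 71.1 m/s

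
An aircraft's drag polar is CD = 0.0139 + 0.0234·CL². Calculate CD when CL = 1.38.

CD = 0.0139 + 0.0234 × 1.38² = 0.0139 + 0.04456 = 0.0585

CD = 0.0585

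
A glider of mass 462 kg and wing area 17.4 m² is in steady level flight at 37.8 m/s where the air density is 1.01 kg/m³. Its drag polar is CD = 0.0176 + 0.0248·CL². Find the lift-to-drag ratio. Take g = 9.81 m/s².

Weight W = mg = 462 × 9.81 = 4532.2 N; in level flight L = W.
q = ½ρv² = ½ × 1.01 × 37.8² = 721.6 Pa.
Required CL = L/(qS) = 4532.2/(721.6·17.4) = 0.361.
CD = 0.0176 + 0.0248 × 0.361² = 0.02083.
L/D = CL/CD = 0.361 / 0.02083 = 17.3

L/D = 17.3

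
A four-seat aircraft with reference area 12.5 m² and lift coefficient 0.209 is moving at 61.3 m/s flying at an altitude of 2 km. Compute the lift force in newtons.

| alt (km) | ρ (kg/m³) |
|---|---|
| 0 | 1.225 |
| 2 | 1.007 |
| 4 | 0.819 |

At 2 km, from the table: ρ = 1.007 kg/m³.
Dynamic pressure q = ½ρv² = ½ × 1.007 × 61.3² = 1892 Pa.
L = q·S·CL = 1892 × 12.5 × 0.209 = 4940 N

L = 4940 N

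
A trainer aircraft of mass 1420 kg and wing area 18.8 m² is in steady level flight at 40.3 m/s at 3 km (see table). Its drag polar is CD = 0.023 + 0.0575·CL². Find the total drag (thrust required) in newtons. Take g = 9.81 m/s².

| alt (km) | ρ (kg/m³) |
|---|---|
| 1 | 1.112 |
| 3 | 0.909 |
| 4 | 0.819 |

D = 1120 N

At 3 km, from the table: ρ = 0.909 kg/m³.
Weight W = mg = 1420 × 9.81 = 13930 N; in level flight L = W.
q = ½ρv² = ½ × 0.909 × 40.3² = 738.1 Pa.
CL = 2W/(ρv²S) = 2×13930/(0.909×40.3²×18.8) = 1.004.
CD = 0.023 + 0.0575 × 1.004² = 0.08094.
D = q·S·CD = 738.1 × 18.8 × 0.08094 = 1123 N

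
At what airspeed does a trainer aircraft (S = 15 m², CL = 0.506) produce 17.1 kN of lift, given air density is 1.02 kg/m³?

L = ½ρv²S·CL ⇒ v = √(2L/(ρ·S·CL))
v = √(2 × 17100 / (1.02 × 15 × 0.506)) = √4418 = 66.5 m/s

v = 66.5 m/s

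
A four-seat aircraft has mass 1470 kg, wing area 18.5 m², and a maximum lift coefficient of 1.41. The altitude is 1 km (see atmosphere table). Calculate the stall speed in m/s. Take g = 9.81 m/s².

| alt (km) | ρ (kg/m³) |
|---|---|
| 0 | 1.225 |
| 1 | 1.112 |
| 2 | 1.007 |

V_stall = 31.5 m/s

At 1 km, from the table: ρ = 1.112 kg/m³.
Weight W = mg = 1470 × 9.81 = 14420 N.
V_stall = √(2W/(ρ·S·CL,max)) = √(2 × 14420 / (1.112 × 18.5 × 1.41))
V_stall = √994.3 = 31.5 m/s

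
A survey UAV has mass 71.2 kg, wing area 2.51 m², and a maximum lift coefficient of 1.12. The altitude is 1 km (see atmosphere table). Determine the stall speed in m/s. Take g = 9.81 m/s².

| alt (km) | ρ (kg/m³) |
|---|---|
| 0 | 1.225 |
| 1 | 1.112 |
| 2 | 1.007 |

V_stall = 21.1 m/s

At 1 km, from the table: ρ = 1.112 kg/m³.
Weight W = mg = 71.2 × 9.81 = 698.5 N.
V_stall = √(2W/(ρ·S·CL,max)) = √(2 × 698.5 / (1.112 × 2.51 × 1.12))
V_stall = √446.9 = 21.1 m/s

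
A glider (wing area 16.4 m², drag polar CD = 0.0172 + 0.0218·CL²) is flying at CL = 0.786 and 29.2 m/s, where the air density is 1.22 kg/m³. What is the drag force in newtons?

D = 262 N

CD = 0.0172 + 0.0218 × 0.786² = 0.03067
D = ½ρv²S·CD = ½ × 1.22 × 29.2² × 16.4 × 0.03067 = 262 N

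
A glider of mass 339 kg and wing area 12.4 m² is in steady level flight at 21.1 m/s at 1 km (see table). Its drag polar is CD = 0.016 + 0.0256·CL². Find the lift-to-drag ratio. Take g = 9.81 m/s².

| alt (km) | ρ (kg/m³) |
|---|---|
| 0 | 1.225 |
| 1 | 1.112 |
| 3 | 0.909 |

L/D = 23.5

At 1 km, from the table: ρ = 1.112 kg/m³.
Weight W = mg = 339 × 9.81 = 3325.6 N; in level flight L = W.
Dynamic pressure q = 0.5 × 1.112 × 21.1² = 247.5 Pa.
Required CL = L/(qS) = 3325.6/(247.5·12.4) = 1.083.
CD = 0.016 + 0.0256 × 1.083² = 0.04605.
L/D = CL/CD = 1.083 / 0.04605 = 23.5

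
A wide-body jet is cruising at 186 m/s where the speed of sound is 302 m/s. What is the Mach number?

M = v/a = 186 / 302 = 0.616

M = 0.616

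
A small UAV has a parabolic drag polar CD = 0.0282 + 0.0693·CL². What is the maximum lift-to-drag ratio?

For CD = CD0 + K·CL², (L/D)max occurs at CL* = √(CD0/K) and equals 1/(2√(K·CD0)).
(L/D)max = 1/(2√(0.0693 × 0.0282)) = 1/(2 × 0.04421) = 11.3

(L/D)max = 11.3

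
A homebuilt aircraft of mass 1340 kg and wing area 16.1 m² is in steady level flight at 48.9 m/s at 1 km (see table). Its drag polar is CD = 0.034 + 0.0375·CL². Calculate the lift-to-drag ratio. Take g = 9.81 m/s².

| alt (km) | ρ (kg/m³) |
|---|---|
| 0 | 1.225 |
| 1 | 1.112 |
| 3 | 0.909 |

L/D = 12.8

At 1 km, from the table: ρ = 1.112 kg/m³.
In steady level flight, lift balances weight: W = mg = 1340 × 9.81 = 13145 N.
Dynamic pressure q = 0.5 × 1.112 × 48.9² = 1330 Pa.
CL = 2W/(ρv²S) = 2×13145/(1.112×48.9²×16.1) = 0.6141.
CD = 0.034 + 0.0375 × 0.6141² = 0.04814.
L/D = CL/CD = 0.6141 / 0.04814 = 12.8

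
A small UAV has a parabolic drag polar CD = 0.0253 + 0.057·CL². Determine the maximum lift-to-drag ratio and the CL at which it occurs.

(L/D)max = 13.2, at CL = 0.666

For CD = CD0 + K·CL², (L/D)max occurs at CL* = √(CD0/K) and equals 1/(2√(K·CD0)).
(L/D)max = 1/(2√(0.057 × 0.0253)) = 1/(2 × 0.03797) = 13.2
CL* = √(0.0253/0.057) = 0.666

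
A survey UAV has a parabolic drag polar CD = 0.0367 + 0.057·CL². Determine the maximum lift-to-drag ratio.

For CD = CD0 + K·CL², (L/D)max occurs at CL* = √(CD0/K) and equals 1/(2√(K·CD0)).
(L/D)max = 1/(2√(0.057 × 0.0367)) = 1/(2 × 0.04574) = 10.9

(L/D)max = 10.9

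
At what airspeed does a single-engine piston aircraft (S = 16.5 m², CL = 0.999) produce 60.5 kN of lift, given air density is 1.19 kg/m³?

L = ½ρv²S·CL ⇒ v = √(2L/(ρ·S·CL))
v = √(2 × 60500 / (1.19 × 16.5 × 0.999)) = √6169 = 78.5 m/s

v = 78.5 m/s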